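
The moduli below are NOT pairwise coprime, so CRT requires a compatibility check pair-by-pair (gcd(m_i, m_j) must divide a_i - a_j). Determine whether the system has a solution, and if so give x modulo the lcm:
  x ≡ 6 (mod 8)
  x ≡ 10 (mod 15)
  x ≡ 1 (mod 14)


Moduli 8, 15, 14 are not pairwise coprime, so CRT works modulo lcm(m_i) when all pairwise compatibility conditions hold.
Pairwise compatibility: gcd(m_i, m_j) must divide a_i - a_j for every pair.
Merge one congruence at a time:
  Start: x ≡ 6 (mod 8).
  Combine with x ≡ 10 (mod 15): gcd(8, 15) = 1; 10 - 6 = 4, which IS divisible by 1, so compatible.
    Write x = 6 + 8·t and substitute into x ≡ 10 (mod 15): 8·t ≡ 10 − 6 = 4 (mod 15).
    The inverse of 8 mod 15 is 2 (since 8·2 = 16 = 1·15 + 1), so t ≡ 2·4 = 8 ≡ 8 (mod 15).
    Then x = 6 + 8·8 = 70, valid modulo lcm(8, 15) = 120: x ≡ 70 (mod 120).
  Combine with x ≡ 1 (mod 14): gcd(120, 14) = 2, and 1 - 70 = -69 is NOT divisible by 2.
    ⇒ system is inconsistent (no integer solution).

No solution (the system is inconsistent).


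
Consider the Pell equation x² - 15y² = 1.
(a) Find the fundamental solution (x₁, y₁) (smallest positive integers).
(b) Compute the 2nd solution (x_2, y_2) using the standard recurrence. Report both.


Step 1: Find the fundamental solution (x₁, y₁) of x² - 15y² = 1.
  Expand √15 as a continued fraction. a₀ = ⌊√15⌋ = 3; iterate m_{k+1} = d_k·a_k − m_k, d_{k+1} = (15 − m_{k+1}²)/d_k, a_{k+1} = ⌊(a₀ + m_{k+1})/d_{k+1}⌋ (starting m₀ = 0, d₀ = 1), with convergents p_k = a_k·p_{k-1} + p_{k-2}, q_k = a_k·q_{k-1} + q_{k-2} (p₋₁ = 1, q₋₁ = 0):
  k = 0: a₀ = 3; p₀/q₀ = 3/1; p₀² − 15·q₀² = 9 − 15 = -6.
  k = 1: m = 3, d = 6, a = ⌊(3 + 3)/6⌋ = 1; p/q = (1·3 + 1)/(1·1 + 0) = 4/1; p² − 15·q² = 16 − 15 = 1.
  The first convergent with p² − 15·q² = 1 gives the fundamental solution (x₁, y₁) = (4, 1).
Step 2: Apply the recurrence (x_{n+1}, y_{n+1}) = (x₁x_n + 15y₁y_n, x₁y_n + y₁x_n) repeatedly.
  From (x_1, y_1) = (4, 1): x_2 = 4·4 + 15·1·1 = 31; y_2 = 4·1 + 1·4 = 8.
Step 3: Verify x_2² - 15·y_2² = 961 - 960 = 1 (should be 1). ✓

(x_1, y_1) = (4, 1); (x_2, y_2) = (31, 8).


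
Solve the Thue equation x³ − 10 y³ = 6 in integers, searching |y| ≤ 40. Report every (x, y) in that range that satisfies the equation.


The equation is x³ - 10y³ = 6. For fixed y, x³ = 10·y³ + 6, so a solution requires the RHS to be a perfect cube.
Strategy: iterate y from -40 to 40, compute RHS = 10·y³ + 6, and check whether it is a (positive or negative) perfect cube.
Check small values of y:
  y = 0: RHS = 6 is not a perfect cube.
  y = 1: RHS = 16 is not a perfect cube.
  y = -1: RHS = -4 is not a perfect cube.
  y = 2: RHS = 86 is not a perfect cube.
  y = -2: RHS = -74 is not a perfect cube.
  y = 3: RHS = 276 is not a perfect cube.
  y = -3: RHS = -264 is not a perfect cube.
Continuing the search up to |y| = 40 finds no solutions either.
No (x, y) in the scanned range satisfies the equation.

No integer solutions with |y| ≤ 40.


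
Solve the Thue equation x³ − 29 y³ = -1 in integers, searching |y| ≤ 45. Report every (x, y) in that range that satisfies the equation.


The equation is x³ - 29y³ = -1. For fixed y, x³ = 29·y³ − 1, so a solution requires the RHS to be a perfect cube.
Strategy: iterate y from -45 to 45, compute RHS = 29·y³ − 1, and check whether it is a (positive or negative) perfect cube.
Check small values of y:
  y = 0: RHS = -1 = (-1)³ ⇒ x = -1 works.
  y = 1: RHS = 28 is not a perfect cube.
  y = -1: RHS = -30 is not a perfect cube.
  y = 2: RHS = 231 is not a perfect cube.
  y = -2: RHS = -233 is not a perfect cube.
  y = 3: RHS = 782 is not a perfect cube.
  y = -3: RHS = -784 is not a perfect cube.
Continuing the search up to |y| = 45 finds no further solutions beyond those listed.
Collected solutions: (-1, 0).

Solutions (with |y| ≤ 45): (-1, 0).


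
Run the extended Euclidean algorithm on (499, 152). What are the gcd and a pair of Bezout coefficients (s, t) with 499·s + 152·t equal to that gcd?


Euclidean algorithm on (499, 152) — divide until remainder is 0:
  499 = 3 · 152 + 43
  152 = 3 · 43 + 23
  43 = 1 · 23 + 20
  23 = 1 · 20 + 3
  20 = 6 · 3 + 2
  3 = 1 · 2 + 1
  2 = 2 · 1 + 0
gcd(499, 152) = 1.
Track Bezout coefficients alongside the remainders: start with r₀ = 499 = a·1 + b·0 (s = 1, t = 0) and r₁ = 152 = a·0 + b·1 (s = 0, t = 1); each new remainder r_{k+1} = r_{k-1} − q_k·r_k inherits s_{k+1} = s_{k-1} − q_k·s_k, t_{k+1} = t_{k-1} − q_k·t_k, so r_k = a·s_k + b·t_k at every step:
  q = 3: r = 43, s = 1 − 3·0 = 1, t = 0 − 3·1 = -3  (check: 499·1 + 152·(-3) = 43)
  q = 3: r = 23, s = 0 − 3·1 = -3, t = 1 − 3·(-3) = 10  (check: 499·(-3) + 152·10 = 23)
  q = 1: r = 20, s = 1 − 1·(-3) = 4, t = -3 − 1·10 = -13  (check: 499·4 + 152·(-13) = 20)
  q = 1: r = 3, s = -3 − 1·4 = -7, t = 10 − 1·(-13) = 23  (check: 499·(-7) + 152·23 = 3)
  q = 6: r = 2, s = 4 − 6·(-7) = 46, t = -13 − 6·23 = -151  (check: 499·46 + 152·(-151) = 2)
  q = 1: r = 1, s = -7 − 1·46 = -53, t = 23 − 1·(-151) = 174  (check: 499·(-53) + 152·174 = 1)
The row with r = 1 (the gcd) gives the Bezout coefficients s = -53, t = 174.
Result: 499 · (-53) + 152 · (174) = 1.

gcd(499, 152) = 1; s = -53, t = 174 (check: 499·(-53) + 152·174 = 1).


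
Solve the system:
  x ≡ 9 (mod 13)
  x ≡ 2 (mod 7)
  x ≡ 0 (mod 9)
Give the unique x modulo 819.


Moduli 13, 7, 9 are pairwise coprime; by CRT there is a unique solution modulo M = 13 · 7 · 9 = 819.
Solve pairwise, accumulating the modulus:
  Start with x ≡ 9 (mod 13).
  Combine with x ≡ 2 (mod 7): since gcd(13, 7) = 1, we get a unique residue mod 91.
    Write x = 9 + 13·t and substitute into x ≡ 2 (mod 7): 13·t ≡ 2 − 9 = -7 (mod 7).
    Reduce coefficients mod 7: 6·t ≡ 0 (mod 7).
    The inverse of 6 mod 7 is 6 (since 6·6 = 36 = 5·7 + 1), so t ≡ 6·0 = 0 ≡ 0 (mod 7).
    Then x = 9 + 13·0 = 9, valid modulo lcm(13, 7) = 91: x ≡ 9 (mod 91).
  Combine with x ≡ 0 (mod 9): since gcd(91, 9) = 1, we get a unique residue mod 819.
    Write x = 9 + 91·t and substitute into x ≡ 0 (mod 9): 91·t ≡ 0 − 9 = -9 (mod 9).
    Reduce coefficients mod 9: 1·t ≡ 0 (mod 9).
    So t ≡ 0 (mod 9).
    Then x = 9 + 91·0 = 9, valid modulo lcm(91, 9) = 819: x ≡ 9 (mod 819).
Verify: 9 mod 13 = 9 ✓, 9 mod 7 = 2 ✓, 9 mod 9 = 0 ✓.

x ≡ 9 (mod 819).


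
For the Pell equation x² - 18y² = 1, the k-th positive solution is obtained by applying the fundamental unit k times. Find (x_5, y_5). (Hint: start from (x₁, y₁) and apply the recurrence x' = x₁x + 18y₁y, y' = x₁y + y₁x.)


Step 1: Find the fundamental solution (x₁, y₁) of x² - 18y² = 1.
  Expand √18 as a continued fraction. a₀ = ⌊√18⌋ = 4; iterate m_{k+1} = d_k·a_k − m_k, d_{k+1} = (18 − m_{k+1}²)/d_k, a_{k+1} = ⌊(a₀ + m_{k+1})/d_{k+1}⌋ (starting m₀ = 0, d₀ = 1), with convergents p_k = a_k·p_{k-1} + p_{k-2}, q_k = a_k·q_{k-1} + q_{k-2} (p₋₁ = 1, q₋₁ = 0):
  k = 0: a₀ = 4; p₀/q₀ = 4/1; p₀² − 18·q₀² = 16 − 18 = -2.
  k = 1: m = 4, d = 2, a = ⌊(4 + 4)/2⌋ = 4; p/q = (4·4 + 1)/(4·1 + 0) = 17/4; p² − 18·q² = 289 − 288 = 1.
  The first convergent with p² − 18·q² = 1 gives the fundamental solution (x₁, y₁) = (17, 4).
Step 2: Apply the recurrence (x_{n+1}, y_{n+1}) = (x₁x_n + 18y₁y_n, x₁y_n + y₁x_n) repeatedly.
  From (x_1, y_1) = (17, 4): x_2 = 17·17 + 18·4·4 = 577; y_2 = 17·4 + 4·17 = 136.
  From (x_2, y_2) = (577, 136): x_3 = 17·577 + 18·4·136 = 19601; y_3 = 17·136 + 4·577 = 4620.
  From (x_3, y_3) = (19601, 4620): x_4 = 17·19601 + 18·4·4620 = 665857; y_4 = 17·4620 + 4·19601 = 156944.
  From (x_4, y_4) = (665857, 156944): x_5 = 17·665857 + 18·4·156944 = 22619537; y_5 = 17·156944 + 4·665857 = 5331476.
Step 3: Verify x_5² - 18·y_5² = 511643454094369 - 511643454094368 = 1 (should be 1). ✓

(x_1, y_1) = (17, 4); (x_5, y_5) = (22619537, 5331476).


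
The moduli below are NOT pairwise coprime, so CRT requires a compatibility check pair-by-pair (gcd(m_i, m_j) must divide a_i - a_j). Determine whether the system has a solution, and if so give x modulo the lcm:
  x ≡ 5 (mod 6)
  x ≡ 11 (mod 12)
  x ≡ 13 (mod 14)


Moduli 6, 12, 14 are not pairwise coprime, so CRT works modulo lcm(m_i) when all pairwise compatibility conditions hold.
Pairwise compatibility: gcd(m_i, m_j) must divide a_i - a_j for every pair.
Merge one congruence at a time:
  Start: x ≡ 5 (mod 6).
  Combine with x ≡ 11 (mod 12): gcd(6, 12) = 6; 11 - 5 = 6, which IS divisible by 6, so compatible.
    Write x = 5 + 6·t and substitute into x ≡ 11 (mod 12): 6·t ≡ 11 − 5 = 6 (mod 12).
    Divide the congruence (and modulus) by g = 6: 1·t ≡ 1 (mod 2).
    So t ≡ 1 (mod 2).
    Then x = 5 + 6·1 = 11, valid modulo lcm(6, 12) = 12: x ≡ 11 (mod 12).
  Combine with x ≡ 13 (mod 14): gcd(12, 14) = 2; 13 - 11 = 2, which IS divisible by 2, so compatible.
    Write x = 11 + 12·t and substitute into x ≡ 13 (mod 14): 12·t ≡ 13 − 11 = 2 (mod 14).
    Divide the congruence (and modulus) by g = 2: 6·t ≡ 1 (mod 7).
    The inverse of 6 mod 7 is 6 (since 6·6 = 36 = 5·7 + 1), so t ≡ 6·1 = 6 ≡ 6 (mod 7).
    Then x = 11 + 12·6 = 83, valid modulo lcm(12, 14) = 84: x ≡ 83 (mod 84).
Verify: 83 mod 6 = 5, 83 mod 12 = 11, 83 mod 14 = 13.

x ≡ 83 (mod 84).


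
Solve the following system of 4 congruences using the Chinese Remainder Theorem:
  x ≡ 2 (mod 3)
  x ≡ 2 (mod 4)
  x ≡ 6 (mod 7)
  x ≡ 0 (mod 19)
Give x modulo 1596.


Product of moduli M = 3 · 4 · 7 · 19 = 1596.
Merge one congruence at a time:
  Start: x ≡ 2 (mod 3).
  Combine with x ≡ 2 (mod 4); new modulus lcm = 12.
    Write x = 2 + 3·t and substitute into x ≡ 2 (mod 4): 3·t ≡ 2 − 2 = 0 (mod 4).
    The inverse of 3 mod 4 is 3 (since 3·3 = 9 = 2·4 + 1), so t ≡ 3·0 = 0 ≡ 0 (mod 4).
    Then x = 2 + 3·0 = 2, valid modulo lcm(3, 4) = 12: x ≡ 2 (mod 12).
  Combine with x ≡ 6 (mod 7); new modulus lcm = 84.
    Write x = 2 + 12·t and substitute into x ≡ 6 (mod 7): 12·t ≡ 6 − 2 = 4 (mod 7).
    Reduce coefficients mod 7: 5·t ≡ 4 (mod 7).
    The inverse of 5 mod 7 is 3 (since 5·3 = 15 = 2·7 + 1), so t ≡ 3·4 = 12 ≡ 5 (mod 7).
    Then x = 2 + 12·5 = 62, valid modulo lcm(12, 7) = 84: x ≡ 62 (mod 84).
  Combine with x ≡ 0 (mod 19); new modulus lcm = 1596.
    Write x = 62 + 84·t and substitute into x ≡ 0 (mod 19): 84·t ≡ 0 − 62 = -62 (mod 19).
    Reduce coefficients mod 19: 8·t ≡ 14 (mod 19).
    The inverse of 8 mod 19 is 12 (since 8·12 = 96 = 5·19 + 1), so t ≡ 12·14 = 168 ≡ 16 (mod 19).
    Then x = 62 + 84·16 = 1406, valid modulo lcm(84, 19) = 1596: x ≡ 1406 (mod 1596).
Verify against each original: 1406 mod 3 = 2, 1406 mod 4 = 2, 1406 mod 7 = 6, 1406 mod 19 = 0.

x ≡ 1406 (mod 1596).


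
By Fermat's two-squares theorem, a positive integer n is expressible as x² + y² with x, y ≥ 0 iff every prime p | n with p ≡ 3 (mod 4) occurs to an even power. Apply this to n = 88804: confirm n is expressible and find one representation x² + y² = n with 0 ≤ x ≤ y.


Step 1: Factor n = 88804 = 2^2 · 149^2.
Step 2: Check the mod-4 condition on each prime factor: 2 = 2 (special); 149 ≡ 1 (mod 4), exponent 2.
All primes ≡ 3 (mod 4) appear to even exponent (or don't appear), so by the two-squares theorem n IS expressible as a sum of two squares.
Step 3: Build a representation. Group n = k² · m with k = 2 and m = 149 · 149 = 22201 (a product of primes ≡ 1 (mod 4)); a representation of m scales to one of n via (k·x)² + (k·y)² = k²(x² + y²). Each prime p ≡ 1 (mod 4) is itself a sum of two squares; find a² by testing p − a² for a perfect square:
  149: 149 − 1² = 148, 149 − 2² = 145, 149 − 3² = 140, 149 − 4² = 133, 149 − 5² = 124, 149 − 6² = 113, 149 − 7² = 100 = 10² ⇒ 149 = 7² + 10².
  Combine using the Brahmagupta–Fibonacci identity (a² + b²)(c² + d²) = (ac − bd)² + (ad + bc)² = (ac + bd)² + (ad − bc)²:
  149 · 149 = 22201: from (7² + 10²)(7² + 10²), take (7·7 − 10·10, 7·10 + 10·7) = (49 − 100, 70 + 70) = (-51, 140); dropping signs (only squares matter) gives (51, 140); check 51² + 140² = 2601 + 19600 = 22201 ✓.
  Scale by k = 2: (2·51, 2·140) = (102, 280).
Step 4: Order so x ≤ y and verify: 102² + 280² = 10404 + 78400 = 88804 = n. ✓

n = 88804 = 102² + 280² (one valid representation with x ≤ y).


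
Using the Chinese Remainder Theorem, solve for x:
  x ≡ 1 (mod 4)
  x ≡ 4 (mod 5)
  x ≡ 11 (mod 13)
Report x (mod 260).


Moduli 4, 5, 13 are pairwise coprime; by CRT there is a unique solution modulo M = 4 · 5 · 13 = 260.
Solve pairwise, accumulating the modulus:
  Start with x ≡ 1 (mod 4).
  Combine with x ≡ 4 (mod 5): since gcd(4, 5) = 1, we get a unique residue mod 20.
    Write x = 1 + 4·t and substitute into x ≡ 4 (mod 5): 4·t ≡ 4 − 1 = 3 (mod 5).
    The inverse of 4 mod 5 is 4 (since 4·4 = 16 = 3·5 + 1), so t ≡ 4·3 = 12 ≡ 2 (mod 5).
    Then x = 1 + 4·2 = 9, valid modulo lcm(4, 5) = 20: x ≡ 9 (mod 20).
  Combine with x ≡ 11 (mod 13): since gcd(20, 13) = 1, we get a unique residue mod 260.
    Write x = 9 + 20·t and substitute into x ≡ 11 (mod 13): 20·t ≡ 11 − 9 = 2 (mod 13).
    Reduce coefficients mod 13: 7·t ≡ 2 (mod 13).
    The inverse of 7 mod 13 is 2 (since 7·2 = 14 = 1·13 + 1), so t ≡ 2·2 = 4 ≡ 4 (mod 13).
    Then x = 9 + 20·4 = 89, valid modulo lcm(20, 13) = 260: x ≡ 89 (mod 260).
Verify: 89 mod 4 = 1 ✓, 89 mod 5 = 4 ✓, 89 mod 13 = 11 ✓.

x ≡ 89 (mod 260).


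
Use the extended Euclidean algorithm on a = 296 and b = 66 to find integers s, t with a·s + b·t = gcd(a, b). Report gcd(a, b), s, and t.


Euclidean algorithm on (296, 66) — divide until remainder is 0:
  296 = 4 · 66 + 32
  66 = 2 · 32 + 2
  32 = 16 · 2 + 0
gcd(296, 66) = 2.
Track Bezout coefficients alongside the remainders: start with r₀ = 296 = a·1 + b·0 (s = 1, t = 0) and r₁ = 66 = a·0 + b·1 (s = 0, t = 1); each new remainder r_{k+1} = r_{k-1} − q_k·r_k inherits s_{k+1} = s_{k-1} − q_k·s_k, t_{k+1} = t_{k-1} − q_k·t_k, so r_k = a·s_k + b·t_k at every step:
  q = 4: r = 32, s = 1 − 4·0 = 1, t = 0 − 4·1 = -4  (check: 296·1 + 66·(-4) = 32)
  q = 2: r = 2, s = 0 − 2·1 = -2, t = 1 − 2·(-4) = 9  (check: 296·(-2) + 66·9 = 2)
The row with r = 2 (the gcd) gives the Bezout coefficients s = -2, t = 9.
Result: 296 · (-2) + 66 · (9) = 2.

gcd(296, 66) = 2; s = -2, t = 9 (check: 296·(-2) + 66·9 = 2).


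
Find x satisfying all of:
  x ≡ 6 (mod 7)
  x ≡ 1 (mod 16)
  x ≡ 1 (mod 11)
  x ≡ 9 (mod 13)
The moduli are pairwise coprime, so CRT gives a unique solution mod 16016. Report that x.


Product of moduli M = 7 · 16 · 11 · 13 = 16016.
Merge one congruence at a time:
  Start: x ≡ 6 (mod 7).
  Combine with x ≡ 1 (mod 16); new modulus lcm = 112.
    Write x = 6 + 7·t and substitute into x ≡ 1 (mod 16): 7·t ≡ 1 − 6 = -5 (mod 16).
    Reduce coefficients mod 16: 7·t ≡ 11 (mod 16).
    The inverse of 7 mod 16 is 7 (since 7·7 = 49 = 3·16 + 1), so t ≡ 7·11 = 77 ≡ 13 (mod 16).
    Then x = 6 + 7·13 = 97, valid modulo lcm(7, 16) = 112: x ≡ 97 (mod 112).
  Combine with x ≡ 1 (mod 11); new modulus lcm = 1232.
    Write x = 97 + 112·t and substitute into x ≡ 1 (mod 11): 112·t ≡ 1 − 97 = -96 (mod 11).
    Reduce coefficients mod 11: 2·t ≡ 3 (mod 11).
    The inverse of 2 mod 11 is 6 (since 2·6 = 12 = 1·11 + 1), so t ≡ 6·3 = 18 ≡ 7 (mod 11).
    Then x = 97 + 112·7 = 881, valid modulo lcm(112, 11) = 1232: x ≡ 881 (mod 1232).
  Combine with x ≡ 9 (mod 13); new modulus lcm = 16016.
    Write x = 881 + 1232·t and substitute into x ≡ 9 (mod 13): 1232·t ≡ 9 − 881 = -872 (mod 13).
    Reduce coefficients mod 13: 10·t ≡ 12 (mod 13).
    The inverse of 10 mod 13 is 4 (since 10·4 = 40 = 3·13 + 1), so t ≡ 4·12 = 48 ≡ 9 (mod 13).
    Then x = 881 + 1232·9 = 11969, valid modulo lcm(1232, 13) = 16016: x ≡ 11969 (mod 16016).
Verify against each original: 11969 mod 7 = 6, 11969 mod 16 = 1, 11969 mod 11 = 1, 11969 mod 13 = 9.

x ≡ 11969 (mod 16016).


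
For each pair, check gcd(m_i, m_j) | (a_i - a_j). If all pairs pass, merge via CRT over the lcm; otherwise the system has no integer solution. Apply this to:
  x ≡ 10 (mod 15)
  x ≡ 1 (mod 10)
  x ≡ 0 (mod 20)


Moduli 15, 10, 20 are not pairwise coprime, so CRT works modulo lcm(m_i) when all pairwise compatibility conditions hold.
Pairwise compatibility: gcd(m_i, m_j) must divide a_i - a_j for every pair.
Merge one congruence at a time:
  Start: x ≡ 10 (mod 15).
  Combine with x ≡ 1 (mod 10): gcd(15, 10) = 5, and 1 - 10 = -9 is NOT divisible by 5.
    ⇒ system is inconsistent (no integer solution).

No solution (the system is inconsistent).


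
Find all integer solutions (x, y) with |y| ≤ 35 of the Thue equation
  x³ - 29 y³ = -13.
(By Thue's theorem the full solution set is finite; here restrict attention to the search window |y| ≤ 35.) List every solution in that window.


The equation is x³ - 29y³ = -13. For fixed y, x³ = 29·y³ − 13, so a solution requires the RHS to be a perfect cube.
Strategy: iterate y from -35 to 35, compute RHS = 29·y³ − 13, and check whether it is a (positive or negative) perfect cube.
Check small values of y:
  y = 0: RHS = -13 is not a perfect cube.
  y = 1: RHS = 16 is not a perfect cube.
  y = -1: RHS = -42 is not a perfect cube.
  y = 2: RHS = 219 is not a perfect cube.
  y = -2: RHS = -245 is not a perfect cube.
  y = 3: RHS = 770 is not a perfect cube.
  y = -3: RHS = -796 is not a perfect cube.
Continuing the search up to |y| = 35 finds no solutions either.
No (x, y) in the scanned range satisfies the equation.

No integer solutions with |y| ≤ 35.


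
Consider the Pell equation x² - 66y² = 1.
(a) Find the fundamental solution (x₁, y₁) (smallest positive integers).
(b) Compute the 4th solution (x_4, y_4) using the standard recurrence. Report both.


Step 1: Find the fundamental solution (x₁, y₁) of x² - 66y² = 1.
  Expand √66 as a continued fraction. a₀ = ⌊√66⌋ = 8; iterate m_{k+1} = d_k·a_k − m_k, d_{k+1} = (66 − m_{k+1}²)/d_k, a_{k+1} = ⌊(a₀ + m_{k+1})/d_{k+1}⌋ (starting m₀ = 0, d₀ = 1), with convergents p_k = a_k·p_{k-1} + p_{k-2}, q_k = a_k·q_{k-1} + q_{k-2} (p₋₁ = 1, q₋₁ = 0):
  k = 0: a₀ = 8; p₀/q₀ = 8/1; p₀² − 66·q₀² = 64 − 66 = -2.
  k = 1: m = 8, d = 2, a = ⌊(8 + 8)/2⌋ = 8; p/q = (8·8 + 1)/(8·1 + 0) = 65/8; p² − 66·q² = 4225 − 4224 = 1.
  The first convergent with p² − 66·q² = 1 gives the fundamental solution (x₁, y₁) = (65, 8).
Step 2: Apply the recurrence (x_{n+1}, y_{n+1}) = (x₁x_n + 66y₁y_n, x₁y_n + y₁x_n) repeatedly.
  From (x_1, y_1) = (65, 8): x_2 = 65·65 + 66·8·8 = 8449; y_2 = 65·8 + 8·65 = 1040.
  From (x_2, y_2) = (8449, 1040): x_3 = 65·8449 + 66·8·1040 = 1098305; y_3 = 65·1040 + 8·8449 = 135192.
  From (x_3, y_3) = (1098305, 135192): x_4 = 65·1098305 + 66·8·135192 = 142771201; y_4 = 65·135192 + 8·1098305 = 17573920.
Step 3: Verify x_4² - 66·y_4² = 20383615834982401 - 20383615834982400 = 1 (should be 1). ✓

(x_1, y_1) = (65, 8); (x_4, y_4) = (142771201, 17573920).


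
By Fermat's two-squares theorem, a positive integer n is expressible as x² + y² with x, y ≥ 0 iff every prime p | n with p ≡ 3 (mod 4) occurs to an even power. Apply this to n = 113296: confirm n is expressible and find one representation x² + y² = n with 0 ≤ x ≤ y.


Step 1: Factor n = 113296 = 2^4 · 73 · 97.
Step 2: Check the mod-4 condition on each prime factor: 2 = 2 (special); 73 ≡ 1 (mod 4), exponent 1; 97 ≡ 1 (mod 4), exponent 1.
All primes ≡ 3 (mod 4) appear to even exponent (or don't appear), so by the two-squares theorem n IS expressible as a sum of two squares.
Step 3: Build a representation. Group n = k² · m with k = 4 and m = 73 · 97 = 7081 (a product of primes ≡ 1 (mod 4)); a representation of m scales to one of n via (k·x)² + (k·y)² = k²(x² + y²). Each prime p ≡ 1 (mod 4) is itself a sum of two squares; find a² by testing p − a² for a perfect square:
  73: 73 − 1² = 72, 73 − 2² = 69, 73 − 3² = 64 = 8² ⇒ 73 = 3² + 8².
  97: 97 − 1² = 96, 97 − 2² = 93, 97 − 3² = 88, 97 − 4² = 81 = 9² ⇒ 97 = 4² + 9².
  Combine using the Brahmagupta–Fibonacci identity (a² + b²)(c² + d²) = (ac − bd)² + (ad + bc)² = (ac + bd)² + (ad − bc)²:
  73 · 97 = 7081: from (3² + 8²)(4² + 9²), take (3·4 − 8·9, 3·9 + 8·4) = (12 − 72, 27 + 32) = (-60, 59); dropping signs (only squares matter) gives (60, 59); check 60² + 59² = 3600 + 3481 = 7081 ✓.
  Scale by k = 4: (4·60, 4·59) = (240, 236).
Step 4: Order so x ≤ y and verify: 236² + 240² = 55696 + 57600 = 113296 = n. ✓

n = 113296 = 236² + 240² (one valid representation with x ≤ y).


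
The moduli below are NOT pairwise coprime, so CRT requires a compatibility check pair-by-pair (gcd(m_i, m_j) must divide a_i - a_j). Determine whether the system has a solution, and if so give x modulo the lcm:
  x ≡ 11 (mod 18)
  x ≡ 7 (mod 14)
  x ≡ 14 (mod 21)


Moduli 18, 14, 21 are not pairwise coprime, so CRT works modulo lcm(m_i) when all pairwise compatibility conditions hold.
Pairwise compatibility: gcd(m_i, m_j) must divide a_i - a_j for every pair.
Merge one congruence at a time:
  Start: x ≡ 11 (mod 18).
  Combine with x ≡ 7 (mod 14): gcd(18, 14) = 2; 7 - 11 = -4, which IS divisible by 2, so compatible.
    Write x = 11 + 18·t and substitute into x ≡ 7 (mod 14): 18·t ≡ 7 − 11 = -4 (mod 14).
    Divide the congruence (and modulus) by g = 2: 9·t ≡ -2 (mod 7).
    Reduce coefficients mod 7: 2·t ≡ 5 (mod 7).
    The inverse of 2 mod 7 is 4 (since 2·4 = 8 = 1·7 + 1), so t ≡ 4·5 = 20 ≡ 6 (mod 7).
    Then x = 11 + 18·6 = 119, valid modulo lcm(18, 14) = 126: x ≡ 119 (mod 126).
  Combine with x ≡ 14 (mod 21): gcd(126, 21) = 21; 14 - 119 = -105, which IS divisible by 21, so compatible.
    Write x = 119 + 126·t and substitute into x ≡ 14 (mod 21): 126·t ≡ 14 − 119 = -105 (mod 21).
    Divide the congruence (and modulus) by g = 21: 6·t ≡ -5 (mod 1).
    Modulo 1 every t works; take t = 0.
    Then x = 119 + 126·0 = 119, valid modulo lcm(126, 21) = 126: x ≡ 119 (mod 126).
Verify: 119 mod 18 = 11, 119 mod 14 = 7, 119 mod 21 = 14.

x ≡ 119 (mod 126).


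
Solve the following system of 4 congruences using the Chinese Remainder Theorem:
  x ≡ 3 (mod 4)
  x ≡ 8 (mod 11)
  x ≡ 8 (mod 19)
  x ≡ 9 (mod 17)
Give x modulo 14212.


Product of moduli M = 4 · 11 · 19 · 17 = 14212.
Merge one congruence at a time:
  Start: x ≡ 3 (mod 4).
  Combine with x ≡ 8 (mod 11); new modulus lcm = 44.
    Write x = 3 + 4·t and substitute into x ≡ 8 (mod 11): 4·t ≡ 8 − 3 = 5 (mod 11).
    The inverse of 4 mod 11 is 3 (since 4·3 = 12 = 1·11 + 1), so t ≡ 3·5 = 15 ≡ 4 (mod 11).
    Then x = 3 + 4·4 = 19, valid modulo lcm(4, 11) = 44: x ≡ 19 (mod 44).
  Combine with x ≡ 8 (mod 19); new modulus lcm = 836.
    Write x = 19 + 44·t and substitute into x ≡ 8 (mod 19): 44·t ≡ 8 − 19 = -11 (mod 19).
    Reduce coefficients mod 19: 6·t ≡ 8 (mod 19).
    The inverse of 6 mod 19 is 16 (since 6·16 = 96 = 5·19 + 1), so t ≡ 16·8 = 128 ≡ 14 (mod 19).
    Then x = 19 + 44·14 = 635, valid modulo lcm(44, 19) = 836: x ≡ 635 (mod 836).
  Combine with x ≡ 9 (mod 17); new modulus lcm = 14212.
    Write x = 635 + 836·t and substitute into x ≡ 9 (mod 17): 836·t ≡ 9 − 635 = -626 (mod 17).
    Reduce coefficients mod 17: 3·t ≡ 3 (mod 17).
    The inverse of 3 mod 17 is 6 (since 3·6 = 18 = 1·17 + 1), so t ≡ 6·3 = 18 ≡ 1 (mod 17).
    Then x = 635 + 836·1 = 1471, valid modulo lcm(836, 17) = 14212: x ≡ 1471 (mod 14212).
Verify against each original: 1471 mod 4 = 3, 1471 mod 11 = 8, 1471 mod 19 = 8, 1471 mod 17 = 9.

x ≡ 1471 (mod 14212).


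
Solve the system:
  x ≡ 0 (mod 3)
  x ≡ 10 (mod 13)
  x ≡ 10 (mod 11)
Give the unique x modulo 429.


Moduli 3, 13, 11 are pairwise coprime; by CRT there is a unique solution modulo M = 3 · 13 · 11 = 429.
Solve pairwise, accumulating the modulus:
  Start with x ≡ 0 (mod 3).
  Combine with x ≡ 10 (mod 13): since gcd(3, 13) = 1, we get a unique residue mod 39.
    Write x = 0 + 3·t and substitute into x ≡ 10 (mod 13): 3·t ≡ 10 − 0 = 10 (mod 13).
    The inverse of 3 mod 13 is 9 (since 3·9 = 27 = 2·13 + 1), so t ≡ 9·10 = 90 ≡ 12 (mod 13).
    Then x = 0 + 3·12 = 36, valid modulo lcm(3, 13) = 39: x ≡ 36 (mod 39).
  Combine with x ≡ 10 (mod 11): since gcd(39, 11) = 1, we get a unique residue mod 429.
    Write x = 36 + 39·t and substitute into x ≡ 10 (mod 11): 39·t ≡ 10 − 36 = -26 (mod 11).
    Reduce coefficients mod 11: 6·t ≡ 7 (mod 11).
    The inverse of 6 mod 11 is 2 (since 6·2 = 12 = 1·11 + 1), so t ≡ 2·7 = 14 ≡ 3 (mod 11).
    Then x = 36 + 39·3 = 153, valid modulo lcm(39, 11) = 429: x ≡ 153 (mod 429).
Verify: 153 mod 3 = 0 ✓, 153 mod 13 = 10 ✓, 153 mod 11 = 10 ✓.

x ≡ 153 (mod 429).


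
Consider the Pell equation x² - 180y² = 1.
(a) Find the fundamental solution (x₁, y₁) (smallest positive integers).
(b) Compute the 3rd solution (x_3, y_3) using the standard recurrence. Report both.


Step 1: Find the fundamental solution (x₁, y₁) of x² - 180y² = 1.
  Expand √180 as a continued fraction. a₀ = ⌊√180⌋ = 13; iterate m_{k+1} = d_k·a_k − m_k, d_{k+1} = (180 − m_{k+1}²)/d_k, a_{k+1} = ⌊(a₀ + m_{k+1})/d_{k+1}⌋ (starting m₀ = 0, d₀ = 1), with convergents p_k = a_k·p_{k-1} + p_{k-2}, q_k = a_k·q_{k-1} + q_{k-2} (p₋₁ = 1, q₋₁ = 0):
  k = 0: a₀ = 13; p₀/q₀ = 13/1; p₀² − 180·q₀² = 169 − 180 = -11.
  k = 1: m = 13, d = 11, a = ⌊(13 + 13)/11⌋ = 2; p/q = (2·13 + 1)/(2·1 + 0) = 27/2; p² − 180·q² = 729 − 720 = 9.
  k = 2: m = 9, d = 9, a = ⌊(13 + 9)/9⌋ = 2; p/q = (2·27 + 13)/(2·2 + 1) = 67/5; p² − 180·q² = 4489 − 4500 = -11.
  k = 3: m = 9, d = 11, a = ⌊(13 + 9)/11⌋ = 2; p/q = (2·67 + 27)/(2·5 + 2) = 161/12; p² − 180·q² = 25921 − 25920 = 1.
  The first convergent with p² − 180·q² = 1 gives the fundamental solution (x₁, y₁) = (161, 12).
Step 2: Apply the recurrence (x_{n+1}, y_{n+1}) = (x₁x_n + 180y₁y_n, x₁y_n + y₁x_n) repeatedly.
  From (x_1, y_1) = (161, 12): x_2 = 161·161 + 180·12·12 = 51841; y_2 = 161·12 + 12·161 = 3864.
  From (x_2, y_2) = (51841, 3864): x_3 = 161·51841 + 180·12·3864 = 16692641; y_3 = 161·3864 + 12·51841 = 1244196.
Step 3: Verify x_3² - 180·y_3² = 278644263554881 - 278644263554880 = 1 (should be 1). ✓

(x_1, y_1) = (161, 12); (x_3, y_3) = (16692641, 1244196).


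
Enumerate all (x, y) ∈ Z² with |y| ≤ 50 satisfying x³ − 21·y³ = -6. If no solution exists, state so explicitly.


The equation is x³ - 21y³ = -6. For fixed y, x³ = 21·y³ − 6, so a solution requires the RHS to be a perfect cube.
Strategy: iterate y from -50 to 50, compute RHS = 21·y³ − 6, and check whether it is a (positive or negative) perfect cube.
Check small values of y:
  y = 0: RHS = -6 is not a perfect cube.
  y = 1: RHS = 15 is not a perfect cube.
  y = -1: RHS = -27 = (-3)³ ⇒ x = -3 works.
  y = 2: RHS = 162 is not a perfect cube.
  y = -2: RHS = -174 is not a perfect cube.
  y = 3: RHS = 561 is not a perfect cube.
  y = -3: RHS = -573 is not a perfect cube.
Continuing the search up to |y| = 50 finds no further solutions beyond those listed.
Collected solutions: (-3, -1).

Solutions (with |y| ≤ 50): (-3, -1).


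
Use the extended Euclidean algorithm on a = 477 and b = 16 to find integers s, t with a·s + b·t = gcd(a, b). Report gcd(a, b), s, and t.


Euclidean algorithm on (477, 16) — divide until remainder is 0:
  477 = 29 · 16 + 13
  16 = 1 · 13 + 3
  13 = 4 · 3 + 1
  3 = 3 · 1 + 0
gcd(477, 16) = 1.
Track Bezout coefficients alongside the remainders: start with r₀ = 477 = a·1 + b·0 (s = 1, t = 0) and r₁ = 16 = a·0 + b·1 (s = 0, t = 1); each new remainder r_{k+1} = r_{k-1} − q_k·r_k inherits s_{k+1} = s_{k-1} − q_k·s_k, t_{k+1} = t_{k-1} − q_k·t_k, so r_k = a·s_k + b·t_k at every step:
  q = 29: r = 13, s = 1 − 29·0 = 1, t = 0 − 29·1 = -29  (check: 477·1 + 16·(-29) = 13)
  q = 1: r = 3, s = 0 − 1·1 = -1, t = 1 − 1·(-29) = 30  (check: 477·(-1) + 16·30 = 3)
  q = 4: r = 1, s = 1 − 4·(-1) = 5, t = -29 − 4·30 = -149  (check: 477·5 + 16·(-149) = 1)
The row with r = 1 (the gcd) gives the Bezout coefficients s = 5, t = -149.
Result: 477 · (5) + 16 · (-149) = 1.

gcd(477, 16) = 1; s = 5, t = -149 (check: 477·5 + 16·(-149) = 1).


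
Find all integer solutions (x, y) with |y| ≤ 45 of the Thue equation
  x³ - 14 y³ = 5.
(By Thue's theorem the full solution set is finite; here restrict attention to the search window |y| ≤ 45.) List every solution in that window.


The equation is x³ - 14y³ = 5. For fixed y, x³ = 14·y³ + 5, so a solution requires the RHS to be a perfect cube.
Strategy: iterate y from -45 to 45, compute RHS = 14·y³ + 5, and check whether it is a (positive or negative) perfect cube.
Check small values of y:
  y = 0: RHS = 5 is not a perfect cube.
  y = 1: RHS = 19 is not a perfect cube.
  y = -1: RHS = -9 is not a perfect cube.
  y = 2: RHS = 117 is not a perfect cube.
  y = -2: RHS = -107 is not a perfect cube.
  y = 3: RHS = 383 is not a perfect cube.
  y = -3: RHS = -373 is not a perfect cube.
Continuing the search up to |y| = 45 finds no solutions either.
No (x, y) in the scanned range satisfies the equation.

No integer solutions with |y| ≤ 45.


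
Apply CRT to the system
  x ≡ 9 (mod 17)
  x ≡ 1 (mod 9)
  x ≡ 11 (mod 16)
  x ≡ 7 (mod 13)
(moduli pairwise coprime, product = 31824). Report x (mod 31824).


Product of moduli M = 17 · 9 · 16 · 13 = 31824.
Merge one congruence at a time:
  Start: x ≡ 9 (mod 17).
  Combine with x ≡ 1 (mod 9); new modulus lcm = 153.
    Write x = 9 + 17·t and substitute into x ≡ 1 (mod 9): 17·t ≡ 1 − 9 = -8 (mod 9).
    Reduce coefficients mod 9: 8·t ≡ 1 (mod 9).
    The inverse of 8 mod 9 is 8 (since 8·8 = 64 = 7·9 + 1), so t ≡ 8·1 = 8 ≡ 8 (mod 9).
    Then x = 9 + 17·8 = 145, valid modulo lcm(17, 9) = 153: x ≡ 145 (mod 153).
  Combine with x ≡ 11 (mod 16); new modulus lcm = 2448.
    Write x = 145 + 153·t and substitute into x ≡ 11 (mod 16): 153·t ≡ 11 − 145 = -134 (mod 16).
    Reduce coefficients mod 16: 9·t ≡ 10 (mod 16).
    The inverse of 9 mod 16 is 9 (since 9·9 = 81 = 5·16 + 1), so t ≡ 9·10 = 90 ≡ 10 (mod 16).
    Then x = 145 + 153·10 = 1675, valid modulo lcm(153, 16) = 2448: x ≡ 1675 (mod 2448).
  Combine with x ≡ 7 (mod 13); new modulus lcm = 31824.
    Write x = 1675 + 2448·t and substitute into x ≡ 7 (mod 13): 2448·t ≡ 7 − 1675 = -1668 (mod 13).
    Reduce coefficients mod 13: 4·t ≡ 9 (mod 13).
    The inverse of 4 mod 13 is 10 (since 4·10 = 40 = 3·13 + 1), so t ≡ 10·9 = 90 ≡ 12 (mod 13).
    Then x = 1675 + 2448·12 = 31051, valid modulo lcm(2448, 13) = 31824: x ≡ 31051 (mod 31824).
Verify against each original: 31051 mod 17 = 9, 31051 mod 9 = 1, 31051 mod 16 = 11, 31051 mod 13 = 7.

x ≡ 31051 (mod 31824).


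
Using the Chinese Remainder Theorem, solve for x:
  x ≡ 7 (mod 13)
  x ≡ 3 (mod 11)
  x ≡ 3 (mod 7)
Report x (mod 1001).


Moduli 13, 11, 7 are pairwise coprime; by CRT there is a unique solution modulo M = 13 · 11 · 7 = 1001.
Solve pairwise, accumulating the modulus:
  Start with x ≡ 7 (mod 13).
  Combine with x ≡ 3 (mod 11): since gcd(13, 11) = 1, we get a unique residue mod 143.
    Write x = 7 + 13·t and substitute into x ≡ 3 (mod 11): 13·t ≡ 3 − 7 = -4 (mod 11).
    Reduce coefficients mod 11: 2·t ≡ 7 (mod 11).
    The inverse of 2 mod 11 is 6 (since 2·6 = 12 = 1·11 + 1), so t ≡ 6·7 = 42 ≡ 9 (mod 11).
    Then x = 7 + 13·9 = 124, valid modulo lcm(13, 11) = 143: x ≡ 124 (mod 143).
  Combine with x ≡ 3 (mod 7): since gcd(143, 7) = 1, we get a unique residue mod 1001.
    Write x = 124 + 143·t and substitute into x ≡ 3 (mod 7): 143·t ≡ 3 − 124 = -121 (mod 7).
    Reduce coefficients mod 7: 3·t ≡ 5 (mod 7).
    The inverse of 3 mod 7 is 5 (since 3·5 = 15 = 2·7 + 1), so t ≡ 5·5 = 25 ≡ 4 (mod 7).
    Then x = 124 + 143·4 = 696, valid modulo lcm(143, 7) = 1001: x ≡ 696 (mod 1001).
Verify: 696 mod 13 = 7 ✓, 696 mod 11 = 3 ✓, 696 mod 7 = 3 ✓.

x ≡ 696 (mod 1001).


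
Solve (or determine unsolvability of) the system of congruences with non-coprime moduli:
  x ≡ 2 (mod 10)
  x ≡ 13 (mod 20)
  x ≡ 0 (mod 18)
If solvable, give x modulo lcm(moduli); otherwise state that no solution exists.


Moduli 10, 20, 18 are not pairwise coprime, so CRT works modulo lcm(m_i) when all pairwise compatibility conditions hold.
Pairwise compatibility: gcd(m_i, m_j) must divide a_i - a_j for every pair.
Merge one congruence at a time:
  Start: x ≡ 2 (mod 10).
  Combine with x ≡ 13 (mod 20): gcd(10, 20) = 10, and 13 - 2 = 11 is NOT divisible by 10.
    ⇒ system is inconsistent (no integer solution).

No solution (the system is inconsistent).


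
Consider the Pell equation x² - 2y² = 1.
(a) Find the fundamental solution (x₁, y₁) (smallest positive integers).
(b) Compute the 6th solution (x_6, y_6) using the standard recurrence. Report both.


Step 1: Find the fundamental solution (x₁, y₁) of x² - 2y² = 1.
  Expand √2 as a continued fraction. a₀ = ⌊√2⌋ = 1; iterate m_{k+1} = d_k·a_k − m_k, d_{k+1} = (2 − m_{k+1}²)/d_k, a_{k+1} = ⌊(a₀ + m_{k+1})/d_{k+1}⌋ (starting m₀ = 0, d₀ = 1), with convergents p_k = a_k·p_{k-1} + p_{k-2}, q_k = a_k·q_{k-1} + q_{k-2} (p₋₁ = 1, q₋₁ = 0):
  k = 0: a₀ = 1; p₀/q₀ = 1/1; p₀² − 2·q₀² = 1 − 2 = -1.
  k = 1: m = 1, d = 1, a = ⌊(1 + 1)/1⌋ = 2; p/q = (2·1 + 1)/(2·1 + 0) = 3/2; p² − 2·q² = 9 − 8 = 1.
  The first convergent with p² − 2·q² = 1 gives the fundamental solution (x₁, y₁) = (3, 2).
Step 2: Apply the recurrence (x_{n+1}, y_{n+1}) = (x₁x_n + 2y₁y_n, x₁y_n + y₁x_n) repeatedly.
  From (x_1, y_1) = (3, 2): x_2 = 3·3 + 2·2·2 = 17; y_2 = 3·2 + 2·3 = 12.
  From (x_2, y_2) = (17, 12): x_3 = 3·17 + 2·2·12 = 99; y_3 = 3·12 + 2·17 = 70.
  From (x_3, y_3) = (99, 70): x_4 = 3·99 + 2·2·70 = 577; y_4 = 3·70 + 2·99 = 408.
  From (x_4, y_4) = (577, 408): x_5 = 3·577 + 2·2·408 = 3363; y_5 = 3·408 + 2·577 = 2378.
  From (x_5, y_5) = (3363, 2378): x_6 = 3·3363 + 2·2·2378 = 19601; y_6 = 3·2378 + 2·3363 = 13860.
Step 3: Verify x_6² - 2·y_6² = 384199201 - 384199200 = 1 (should be 1). ✓

(x_1, y_1) = (3, 2); (x_6, y_6) = (19601, 13860).


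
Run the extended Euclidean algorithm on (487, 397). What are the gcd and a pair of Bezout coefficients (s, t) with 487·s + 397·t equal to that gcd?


Euclidean algorithm on (487, 397) — divide until remainder is 0:
  487 = 1 · 397 + 90
  397 = 4 · 90 + 37
  90 = 2 · 37 + 16
  37 = 2 · 16 + 5
  16 = 3 · 5 + 1
  5 = 5 · 1 + 0
gcd(487, 397) = 1.
Track Bezout coefficients alongside the remainders: start with r₀ = 487 = a·1 + b·0 (s = 1, t = 0) and r₁ = 397 = a·0 + b·1 (s = 0, t = 1); each new remainder r_{k+1} = r_{k-1} − q_k·r_k inherits s_{k+1} = s_{k-1} − q_k·s_k, t_{k+1} = t_{k-1} − q_k·t_k, so r_k = a·s_k + b·t_k at every step:
  q = 1: r = 90, s = 1 − 1·0 = 1, t = 0 − 1·1 = -1  (check: 487·1 + 397·(-1) = 90)
  q = 4: r = 37, s = 0 − 4·1 = -4, t = 1 − 4·(-1) = 5  (check: 487·(-4) + 397·5 = 37)
  q = 2: r = 16, s = 1 − 2·(-4) = 9, t = -1 − 2·5 = -11  (check: 487·9 + 397·(-11) = 16)
  q = 2: r = 5, s = -4 − 2·9 = -22, t = 5 − 2·(-11) = 27  (check: 487·(-22) + 397·27 = 5)
  q = 3: r = 1, s = 9 − 3·(-22) = 75, t = -11 − 3·27 = -92  (check: 487·75 + 397·(-92) = 1)
The row with r = 1 (the gcd) gives the Bezout coefficients s = 75, t = -92.
Result: 487 · (75) + 397 · (-92) = 1.

gcd(487, 397) = 1; s = 75, t = -92 (check: 487·75 + 397·(-92) = 1).


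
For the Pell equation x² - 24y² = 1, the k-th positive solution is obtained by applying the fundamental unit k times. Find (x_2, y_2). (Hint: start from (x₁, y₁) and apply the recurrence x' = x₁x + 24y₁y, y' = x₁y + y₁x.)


Step 1: Find the fundamental solution (x₁, y₁) of x² - 24y² = 1.
  Expand √24 as a continued fraction. a₀ = ⌊√24⌋ = 4; iterate m_{k+1} = d_k·a_k − m_k, d_{k+1} = (24 − m_{k+1}²)/d_k, a_{k+1} = ⌊(a₀ + m_{k+1})/d_{k+1}⌋ (starting m₀ = 0, d₀ = 1), with convergents p_k = a_k·p_{k-1} + p_{k-2}, q_k = a_k·q_{k-1} + q_{k-2} (p₋₁ = 1, q₋₁ = 0):
  k = 0: a₀ = 4; p₀/q₀ = 4/1; p₀² − 24·q₀² = 16 − 24 = -8.
  k = 1: m = 4, d = 8, a = ⌊(4 + 4)/8⌋ = 1; p/q = (1·4 + 1)/(1·1 + 0) = 5/1; p² − 24·q² = 25 − 24 = 1.
  The first convergent with p² − 24·q² = 1 gives the fundamental solution (x₁, y₁) = (5, 1).
Step 2: Apply the recurrence (x_{n+1}, y_{n+1}) = (x₁x_n + 24y₁y_n, x₁y_n + y₁x_n) repeatedly.
  From (x_1, y_1) = (5, 1): x_2 = 5·5 + 24·1·1 = 49; y_2 = 5·1 + 1·5 = 10.
Step 3: Verify x_2² - 24·y_2² = 2401 - 2400 = 1 (should be 1). ✓

(x_1, y_1) = (5, 1); (x_2, y_2) = (49, 10).


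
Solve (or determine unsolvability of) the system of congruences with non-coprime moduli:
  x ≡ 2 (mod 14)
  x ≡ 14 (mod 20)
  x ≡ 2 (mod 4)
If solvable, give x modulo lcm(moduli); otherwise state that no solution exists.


Moduli 14, 20, 4 are not pairwise coprime, so CRT works modulo lcm(m_i) when all pairwise compatibility conditions hold.
Pairwise compatibility: gcd(m_i, m_j) must divide a_i - a_j for every pair.
Merge one congruence at a time:
  Start: x ≡ 2 (mod 14).
  Combine with x ≡ 14 (mod 20): gcd(14, 20) = 2; 14 - 2 = 12, which IS divisible by 2, so compatible.
    Write x = 2 + 14·t and substitute into x ≡ 14 (mod 20): 14·t ≡ 14 − 2 = 12 (mod 20).
    Divide the congruence (and modulus) by g = 2: 7·t ≡ 6 (mod 10).
    The inverse of 7 mod 10 is 3 (since 7·3 = 21 = 2·10 + 1), so t ≡ 3·6 = 18 ≡ 8 (mod 10).
    Then x = 2 + 14·8 = 114, valid modulo lcm(14, 20) = 140: x ≡ 114 (mod 140).
  Combine with x ≡ 2 (mod 4): gcd(140, 4) = 4; 2 - 114 = -112, which IS divisible by 4, so compatible.
    Write x = 114 + 140·t and substitute into x ≡ 2 (mod 4): 140·t ≡ 2 − 114 = -112 (mod 4).
    Divide the congruence (and modulus) by g = 4: 35·t ≡ -28 (mod 1).
    Modulo 1 every t works; take t = 0.
    Then x = 114 + 140·0 = 114, valid modulo lcm(140, 4) = 140: x ≡ 114 (mod 140).
Verify: 114 mod 14 = 2, 114 mod 20 = 14, 114 mod 4 = 2.

x ≡ 114 (mod 140).


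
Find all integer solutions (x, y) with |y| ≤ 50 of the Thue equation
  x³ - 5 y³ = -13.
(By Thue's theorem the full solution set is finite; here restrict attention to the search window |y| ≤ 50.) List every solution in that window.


The equation is x³ - 5y³ = -13. For fixed y, x³ = 5·y³ − 13, so a solution requires the RHS to be a perfect cube.
Strategy: iterate y from -50 to 50, compute RHS = 5·y³ − 13, and check whether it is a (positive or negative) perfect cube.
Check small values of y:
  y = 0: RHS = -13 is not a perfect cube.
  y = 1: RHS = -8 = (-2)³ ⇒ x = -2 works.
  y = -1: RHS = -18 is not a perfect cube.
  y = 2: RHS = 27 = (3)³ ⇒ x = 3 works.
  y = -2: RHS = -53 is not a perfect cube.
  y = 3: RHS = 122 is not a perfect cube.
  y = -3: RHS = -148 is not a perfect cube.
Continuing, at y = -7: RHS = -1728 = (-12)³ ⇒ x = -12 works.
Searching the remaining y in |y| ≤ 50 finds no further solutions.
Collected solutions: (-2, 1), (3, 2), (-12, -7).

Solutions (with |y| ≤ 50): (-2, 1), (3, 2), (-12, -7).


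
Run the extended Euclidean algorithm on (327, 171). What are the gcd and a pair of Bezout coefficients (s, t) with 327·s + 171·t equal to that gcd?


Euclidean algorithm on (327, 171) — divide until remainder is 0:
  327 = 1 · 171 + 156
  171 = 1 · 156 + 15
  156 = 10 · 15 + 6
  15 = 2 · 6 + 3
  6 = 2 · 3 + 0
gcd(327, 171) = 3.
Track Bezout coefficients alongside the remainders: start with r₀ = 327 = a·1 + b·0 (s = 1, t = 0) and r₁ = 171 = a·0 + b·1 (s = 0, t = 1); each new remainder r_{k+1} = r_{k-1} − q_k·r_k inherits s_{k+1} = s_{k-1} − q_k·s_k, t_{k+1} = t_{k-1} − q_k·t_k, so r_k = a·s_k + b·t_k at every step:
  q = 1: r = 156, s = 1 − 1·0 = 1, t = 0 − 1·1 = -1  (check: 327·1 + 171·(-1) = 156)
  q = 1: r = 15, s = 0 − 1·1 = -1, t = 1 − 1·(-1) = 2  (check: 327·(-1) + 171·2 = 15)
  q = 10: r = 6, s = 1 − 10·(-1) = 11, t = -1 − 10·2 = -21  (check: 327·11 + 171·(-21) = 6)
  q = 2: r = 3, s = -1 − 2·11 = -23, t = 2 − 2·(-21) = 44  (check: 327·(-23) + 171·44 = 3)
The row with r = 3 (the gcd) gives the Bezout coefficients s = -23, t = 44.
Result: 327 · (-23) + 171 · (44) = 3.

gcd(327, 171) = 3; s = -23, t = 44 (check: 327·(-23) + 171·44 = 3).
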